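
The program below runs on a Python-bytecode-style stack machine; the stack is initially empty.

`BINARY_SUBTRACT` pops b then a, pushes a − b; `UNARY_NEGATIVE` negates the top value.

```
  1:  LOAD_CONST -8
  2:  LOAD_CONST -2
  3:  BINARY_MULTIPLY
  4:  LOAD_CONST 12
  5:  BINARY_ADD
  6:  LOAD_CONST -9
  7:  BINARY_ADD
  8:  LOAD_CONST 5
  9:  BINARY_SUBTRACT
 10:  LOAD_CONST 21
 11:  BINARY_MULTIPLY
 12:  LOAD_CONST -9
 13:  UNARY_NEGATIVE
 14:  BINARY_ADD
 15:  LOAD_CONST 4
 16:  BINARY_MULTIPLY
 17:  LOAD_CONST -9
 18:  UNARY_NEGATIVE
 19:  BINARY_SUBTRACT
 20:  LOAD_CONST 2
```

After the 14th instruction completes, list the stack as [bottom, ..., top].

LOAD_CONST -8   : [-8]
LOAD_CONST -2   : [-8, -2]
BINARY_MULTIPLY : [16]
LOAD_CONST 12   : [16, 12]
BINARY_ADD      : [28]
LOAD_CONST -9   : [28, -9]
BINARY_ADD      : [19]
LOAD_CONST 5    : [19, 5]
BINARY_SUBTRACT : [14]
LOAD_CONST 21   : [14, 21]
BINARY_MULTIPLY : [294]
LOAD_CONST -9   : [294, -9]
UNARY_NEGATIVE  : [294, 9]
BINARY_ADD      : [303]

[303]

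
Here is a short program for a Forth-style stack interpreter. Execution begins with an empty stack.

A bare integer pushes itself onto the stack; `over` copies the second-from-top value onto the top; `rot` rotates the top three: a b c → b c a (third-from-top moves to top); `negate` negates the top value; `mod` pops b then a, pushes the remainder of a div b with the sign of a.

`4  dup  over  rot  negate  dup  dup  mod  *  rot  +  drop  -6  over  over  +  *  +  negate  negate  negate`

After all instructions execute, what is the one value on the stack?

-16

4       [4]
dup     [4, 4]
over    [4, 4, 4]
rot     [4, 4, 4]
negate  [4, 4, -4]
dup     [4, 4, -4, -4]
dup     [4, 4, -4, -4, -4]
mod     [4, 4, -4, 0]
*       [4, 4, 0]
rot     [4, 0, 4]
+       [4, 4]
drop    [4]
-6      [4, -6]
over    [4, -6, 4]
over    [4, -6, 4, -6]
+       [4, -6, -2]
*       [4, 12]
+       [16]
negate  [-16]
negate  [16]
negate  [-16]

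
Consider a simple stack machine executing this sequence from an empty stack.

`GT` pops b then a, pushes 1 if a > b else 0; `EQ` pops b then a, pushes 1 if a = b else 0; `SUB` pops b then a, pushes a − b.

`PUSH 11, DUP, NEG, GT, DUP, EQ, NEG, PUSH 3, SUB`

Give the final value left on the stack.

PUSH 11 : 11
DUP     : 11 11
NEG     : 11 -11
GT      : 1
DUP     : 1 1
EQ      : 1
NEG     : -1
PUSH 3  : -1 3
SUB     : -4

-4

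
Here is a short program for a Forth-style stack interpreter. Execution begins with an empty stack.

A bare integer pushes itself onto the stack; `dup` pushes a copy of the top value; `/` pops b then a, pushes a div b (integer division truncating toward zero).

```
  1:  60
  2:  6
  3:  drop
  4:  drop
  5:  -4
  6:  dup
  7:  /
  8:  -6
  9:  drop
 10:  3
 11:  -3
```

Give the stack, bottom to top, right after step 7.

60   : [60]
6    : [60, 6]
drop : [60]
drop : []
-4   : [-4]
dup  : [-4, -4]
/    : [1]

[1]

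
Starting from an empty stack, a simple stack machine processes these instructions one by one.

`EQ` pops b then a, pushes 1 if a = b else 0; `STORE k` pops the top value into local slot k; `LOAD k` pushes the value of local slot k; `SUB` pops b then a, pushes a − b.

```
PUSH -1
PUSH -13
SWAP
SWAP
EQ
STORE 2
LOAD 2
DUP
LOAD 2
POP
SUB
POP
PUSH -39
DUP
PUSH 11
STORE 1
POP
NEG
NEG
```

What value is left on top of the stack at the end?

PUSH -1  : [-1]
PUSH -13 : [-1, -13]
SWAP     : [-13, -1]
SWAP     : [-1, -13]
EQ       : [0]
STORE 2  : []
LOAD 2   : [0]
DUP      : [0, 0]
LOAD 2   : [0, 0, 0]
POP      : [0, 0]
SUB      : [0]
POP      : []
PUSH -39 : [-39]
DUP      : [-39, -39]
PUSH 11  : [-39, -39, 11]
STORE 1  : [-39, -39]
POP      : [-39]
NEG      : [39]
NEG      : [-39]

-39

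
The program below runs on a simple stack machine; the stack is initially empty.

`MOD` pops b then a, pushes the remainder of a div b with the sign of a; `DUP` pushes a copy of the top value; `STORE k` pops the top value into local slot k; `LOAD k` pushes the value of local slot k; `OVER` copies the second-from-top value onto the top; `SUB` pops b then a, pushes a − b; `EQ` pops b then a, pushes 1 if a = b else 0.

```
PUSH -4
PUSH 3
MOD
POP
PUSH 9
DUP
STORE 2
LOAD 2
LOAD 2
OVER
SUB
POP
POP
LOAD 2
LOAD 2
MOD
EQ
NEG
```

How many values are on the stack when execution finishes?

1

PUSH -4 → -4
PUSH 3  → -4 3
MOD     → -1
POP     → (empty)
PUSH 9  → 9
DUP     → 9 9
STORE 2 → 9
LOAD 2  → 9 9
LOAD 2  → 9 9 9
OVER    → 9 9 9 9
SUB     → 9 9 0
POP     → 9 9
POP     → 9
LOAD 2  → 9 9
LOAD 2  → 9 9 9
MOD     → 9 0
EQ      → 0
NEG     → 0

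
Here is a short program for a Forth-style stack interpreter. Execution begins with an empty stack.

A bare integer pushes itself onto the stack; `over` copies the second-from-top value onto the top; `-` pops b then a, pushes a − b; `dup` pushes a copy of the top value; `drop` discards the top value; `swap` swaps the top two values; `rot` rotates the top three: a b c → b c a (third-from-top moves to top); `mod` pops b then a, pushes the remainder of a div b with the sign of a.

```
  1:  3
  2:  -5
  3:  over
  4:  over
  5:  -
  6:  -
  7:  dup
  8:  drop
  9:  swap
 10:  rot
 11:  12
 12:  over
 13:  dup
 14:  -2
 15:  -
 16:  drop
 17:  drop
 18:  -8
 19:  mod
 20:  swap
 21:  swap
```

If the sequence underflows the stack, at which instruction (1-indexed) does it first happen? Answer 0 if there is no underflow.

10

3    → [3]
-5   → [3, -5]
over → [3, -5, 3]
over → [3, -5, 3, -5]
-    → [3, -5, 8]
-    → [3, -13]
dup  → [3, -13, -13]
drop → [3, -13]
swap → [-13, 3]
rot  — needs 3 operands, stack has 2 → underflow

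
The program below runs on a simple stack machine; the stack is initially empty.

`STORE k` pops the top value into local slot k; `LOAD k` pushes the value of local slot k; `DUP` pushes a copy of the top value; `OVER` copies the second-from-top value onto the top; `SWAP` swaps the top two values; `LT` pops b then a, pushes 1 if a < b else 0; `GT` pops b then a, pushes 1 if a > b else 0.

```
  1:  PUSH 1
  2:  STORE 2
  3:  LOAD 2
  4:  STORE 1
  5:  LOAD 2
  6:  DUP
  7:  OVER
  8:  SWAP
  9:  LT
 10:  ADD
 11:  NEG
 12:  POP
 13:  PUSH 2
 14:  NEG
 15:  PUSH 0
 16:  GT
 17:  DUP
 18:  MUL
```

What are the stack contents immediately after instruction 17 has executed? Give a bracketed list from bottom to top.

PUSH 1  → [1]
STORE 2 → []
LOAD 2  → [1]
STORE 1 → []
LOAD 2  → [1]
DUP     → [1, 1]
OVER    → [1, 1, 1]
SWAP    → [1, 1, 1]
LT      → [1, 0]
ADD     → [1]
NEG     → [-1]
POP     → []
PUSH 2  → [2]
NEG     → [-2]
PUSH 0  → [-2, 0]
GT      → [0]
DUP     → [0, 0]

[0, 0]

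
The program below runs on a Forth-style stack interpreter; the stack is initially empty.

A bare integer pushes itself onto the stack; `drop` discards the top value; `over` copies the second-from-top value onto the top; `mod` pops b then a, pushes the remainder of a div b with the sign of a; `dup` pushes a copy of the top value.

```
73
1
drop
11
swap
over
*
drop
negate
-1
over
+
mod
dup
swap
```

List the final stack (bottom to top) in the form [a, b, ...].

73      73
1       73 1
drop    73
11      73 11
swap    11 73
over    11 73 11
*       11 803
drop    11
negate  -11
-1      -11 -1
over    -11 -1 -11
+       -11 -12
mod     -11
dup     -11 -11
swap    -11 -11

[-11, -11]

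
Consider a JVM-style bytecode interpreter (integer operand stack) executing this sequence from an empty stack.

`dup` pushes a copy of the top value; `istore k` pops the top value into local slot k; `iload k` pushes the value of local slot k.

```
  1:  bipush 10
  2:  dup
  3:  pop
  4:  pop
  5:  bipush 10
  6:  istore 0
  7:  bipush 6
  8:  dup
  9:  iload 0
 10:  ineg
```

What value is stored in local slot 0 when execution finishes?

10

bipush 10 -> [10]
dup       -> [10, 10]
pop       -> [10]
pop       -> []
bipush 10 -> [10]
istore 0  -> []
bipush 6  -> [6]
dup       -> [6, 6]
iload 0   -> [6, 6, 10]
ineg      -> [6, 6, -10]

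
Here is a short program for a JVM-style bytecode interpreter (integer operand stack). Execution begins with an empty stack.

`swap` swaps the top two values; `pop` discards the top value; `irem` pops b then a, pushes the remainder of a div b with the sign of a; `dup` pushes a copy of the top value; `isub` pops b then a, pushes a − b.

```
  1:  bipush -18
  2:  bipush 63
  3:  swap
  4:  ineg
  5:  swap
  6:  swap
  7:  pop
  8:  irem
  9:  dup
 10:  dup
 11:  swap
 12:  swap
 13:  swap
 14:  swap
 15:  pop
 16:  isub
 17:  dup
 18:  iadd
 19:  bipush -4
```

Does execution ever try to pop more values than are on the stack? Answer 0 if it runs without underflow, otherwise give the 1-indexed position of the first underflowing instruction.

8

bipush -18 → -18
bipush 63  → -18 63
swap       → 63 -18
ineg       → 63 18
swap       → 18 63
swap       → 63 18
pop        → 63
irem  — needs 2 operands, stack has 1 → underflow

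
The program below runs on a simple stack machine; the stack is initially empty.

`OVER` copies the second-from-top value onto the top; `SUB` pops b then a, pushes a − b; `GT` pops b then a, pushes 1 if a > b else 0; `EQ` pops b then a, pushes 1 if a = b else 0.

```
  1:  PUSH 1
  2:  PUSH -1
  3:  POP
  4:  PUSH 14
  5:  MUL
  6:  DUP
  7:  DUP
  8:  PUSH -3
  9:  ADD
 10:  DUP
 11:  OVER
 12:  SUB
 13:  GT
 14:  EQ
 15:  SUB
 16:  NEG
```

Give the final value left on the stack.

-14

PUSH 1   [1]
PUSH -1  [1, -1]
POP      [1]
PUSH 14  [1, 14]
MUL      [14]
DUP      [14, 14]
DUP      [14, 14, 14]
PUSH -3  [14, 14, 14, -3]
ADD      [14, 14, 11]
DUP      [14, 14, 11, 11]
OVER     [14, 14, 11, 11, 11]
SUB      [14, 14, 11, 0]
GT       [14, 14, 1]
EQ       [14, 0]
SUB      [14]
NEG      [-14]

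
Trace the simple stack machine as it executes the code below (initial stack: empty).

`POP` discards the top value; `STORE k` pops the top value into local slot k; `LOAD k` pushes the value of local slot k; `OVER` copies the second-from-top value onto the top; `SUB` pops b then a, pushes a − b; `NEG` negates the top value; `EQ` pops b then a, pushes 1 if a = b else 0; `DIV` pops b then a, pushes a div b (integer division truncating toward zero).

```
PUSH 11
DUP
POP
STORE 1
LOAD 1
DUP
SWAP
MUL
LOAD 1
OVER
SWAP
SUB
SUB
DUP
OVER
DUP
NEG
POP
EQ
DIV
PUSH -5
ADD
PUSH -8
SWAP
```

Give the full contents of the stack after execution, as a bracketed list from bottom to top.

[-8, 6]

PUSH 11  11
DUP      11 11
POP      11
STORE 1  (empty)
LOAD 1   11
DUP      11 11
SWAP     11 11
MUL      121
LOAD 1   121 11
OVER     121 11 121
SWAP     121 121 11
SUB      121 110
SUB      11
DUP      11 11
OVER     11 11 11
DUP      11 11 11 11
NEG      11 11 11 -11
POP      11 11 11
EQ       11 1
DIV      11
PUSH -5  11 -5
ADD      6
PUSH -8  6 -8
SWAP     -8 6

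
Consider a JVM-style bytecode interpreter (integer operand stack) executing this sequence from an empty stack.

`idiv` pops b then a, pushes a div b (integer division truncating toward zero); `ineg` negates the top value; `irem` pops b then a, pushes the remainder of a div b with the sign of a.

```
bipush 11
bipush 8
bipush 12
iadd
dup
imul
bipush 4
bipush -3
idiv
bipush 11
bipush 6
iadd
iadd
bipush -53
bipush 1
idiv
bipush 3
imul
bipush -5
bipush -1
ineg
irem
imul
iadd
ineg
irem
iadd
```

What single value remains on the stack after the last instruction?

bipush 11  : 11
bipush 8   : 11 8
bipush 12  : 11 8 12
iadd       : 11 20
dup        : 11 20 20
imul       : 11 400
bipush 4   : 11 400 4
bipush -3  : 11 400 4 -3
idiv       : 11 400 -1
bipush 11  : 11 400 -1 11
bipush 6   : 11 400 -1 11 6
iadd       : 11 400 -1 17
iadd       : 11 400 16
bipush -53 : 11 400 16 -53
bipush 1   : 11 400 16 -53 1
idiv       : 11 400 16 -53
bipush 3   : 11 400 16 -53 3
imul       : 11 400 16 -159
bipush -5  : 11 400 16 -159 -5
bipush -1  : 11 400 16 -159 -5 -1
ineg       : 11 400 16 -159 -5 1
irem       : 11 400 16 -159 0
imul       : 11 400 16 0
iadd       : 11 400 16
ineg       : 11 400 -16
irem       : 11 0
iadd       : 11

11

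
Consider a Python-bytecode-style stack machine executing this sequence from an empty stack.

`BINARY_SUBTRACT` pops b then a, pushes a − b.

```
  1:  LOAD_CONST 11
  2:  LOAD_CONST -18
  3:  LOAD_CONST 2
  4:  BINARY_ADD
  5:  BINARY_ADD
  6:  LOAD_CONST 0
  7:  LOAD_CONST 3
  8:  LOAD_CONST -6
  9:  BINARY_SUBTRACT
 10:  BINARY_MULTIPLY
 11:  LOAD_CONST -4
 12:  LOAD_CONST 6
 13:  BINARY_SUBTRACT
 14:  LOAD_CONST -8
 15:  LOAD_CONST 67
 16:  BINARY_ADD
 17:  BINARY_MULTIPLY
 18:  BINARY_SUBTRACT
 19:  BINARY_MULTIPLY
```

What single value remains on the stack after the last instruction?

LOAD_CONST 11   → [11]
LOAD_CONST -18  → [11, -18]
LOAD_CONST 2    → [11, -18, 2]
BINARY_ADD      → [11, -16]
BINARY_ADD      → [-5]
LOAD_CONST 0    → [-5, 0]
LOAD_CONST 3    → [-5, 0, 3]
LOAD_CONST -6   → [-5, 0, 3, -6]
BINARY_SUBTRACT → [-5, 0, 9]
BINARY_MULTIPLY → [-5, 0]
LOAD_CONST -4   → [-5, 0, -4]
LOAD_CONST 6    → [-5, 0, -4, 6]
BINARY_SUBTRACT → [-5, 0, -10]
LOAD_CONST -8   → [-5, 0, -10, -8]
LOAD_CONST 67   → [-5, 0, -10, -8, 67]
BINARY_ADD      → [-5, 0, -10, 59]
BINARY_MULTIPLY → [-5, 0, -590]
BINARY_SUBTRACT → [-5, 590]
BINARY_MULTIPLY → [-2950]

-2950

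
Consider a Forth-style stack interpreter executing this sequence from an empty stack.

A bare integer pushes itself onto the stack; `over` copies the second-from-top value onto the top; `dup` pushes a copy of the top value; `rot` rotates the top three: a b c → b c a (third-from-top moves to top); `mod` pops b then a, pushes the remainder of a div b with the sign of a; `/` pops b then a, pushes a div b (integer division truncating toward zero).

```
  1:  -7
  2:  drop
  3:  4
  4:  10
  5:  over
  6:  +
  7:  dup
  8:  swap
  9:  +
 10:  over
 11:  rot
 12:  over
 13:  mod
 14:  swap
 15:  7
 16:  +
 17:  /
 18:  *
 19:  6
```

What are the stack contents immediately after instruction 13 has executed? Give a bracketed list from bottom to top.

[28, 4, 0]

-7   -> -7
drop -> (empty)
4    -> 4
10   -> 4 10
over -> 4 10 4
+    -> 4 14
dup  -> 4 14 14
swap -> 4 14 14
+    -> 4 28
over -> 4 28 4
rot  -> 28 4 4
over -> 28 4 4 4
mod  -> 28 4 0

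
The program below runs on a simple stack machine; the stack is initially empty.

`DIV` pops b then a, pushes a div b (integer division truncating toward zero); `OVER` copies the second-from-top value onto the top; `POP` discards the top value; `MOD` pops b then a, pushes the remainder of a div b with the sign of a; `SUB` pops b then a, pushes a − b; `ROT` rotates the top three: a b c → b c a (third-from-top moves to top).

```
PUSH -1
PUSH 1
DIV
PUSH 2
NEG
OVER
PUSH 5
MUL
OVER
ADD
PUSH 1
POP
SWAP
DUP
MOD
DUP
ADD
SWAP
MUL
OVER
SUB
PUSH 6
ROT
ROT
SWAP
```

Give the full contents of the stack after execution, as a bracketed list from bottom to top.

[6, 1, -1]

PUSH -1 : [-1]
PUSH 1  : [-1, 1]
DIV     : [-1]
PUSH 2  : [-1, 2]
NEG     : [-1, -2]
OVER    : [-1, -2, -1]
PUSH 5  : [-1, -2, -1, 5]
MUL     : [-1, -2, -5]
OVER    : [-1, -2, -5, -2]
ADD     : [-1, -2, -7]
PUSH 1  : [-1, -2, -7, 1]
POP     : [-1, -2, -7]
SWAP    : [-1, -7, -2]
DUP     : [-1, -7, -2, -2]
MOD     : [-1, -7, 0]
DUP     : [-1, -7, 0, 0]
ADD     : [-1, -7, 0]
SWAP    : [-1, 0, -7]
MUL     : [-1, 0]
OVER    : [-1, 0, -1]
SUB     : [-1, 1]
PUSH 6  : [-1, 1, 6]
ROT     : [1, 6, -1]
ROT     : [6, -1, 1]
SWAP    : [6, 1, -1]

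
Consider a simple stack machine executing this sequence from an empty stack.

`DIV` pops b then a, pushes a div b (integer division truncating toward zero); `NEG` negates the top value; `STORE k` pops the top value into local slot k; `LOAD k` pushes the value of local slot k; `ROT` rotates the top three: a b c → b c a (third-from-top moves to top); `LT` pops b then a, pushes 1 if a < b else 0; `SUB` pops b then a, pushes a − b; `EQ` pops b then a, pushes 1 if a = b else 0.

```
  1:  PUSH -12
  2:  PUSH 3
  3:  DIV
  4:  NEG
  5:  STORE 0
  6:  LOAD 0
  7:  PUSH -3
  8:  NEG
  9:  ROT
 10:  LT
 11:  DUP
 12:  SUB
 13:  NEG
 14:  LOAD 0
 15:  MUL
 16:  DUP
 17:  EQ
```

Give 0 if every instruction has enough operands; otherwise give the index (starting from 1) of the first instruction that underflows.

PUSH -12 -> -12
PUSH 3   -> -12 3
DIV      -> -4
NEG      -> 4
STORE 0  -> (empty)
LOAD 0   -> 4
PUSH -3  -> 4 -3
NEG      -> 4 3
ROT  — needs 3 operands, stack has 2 → underflow

9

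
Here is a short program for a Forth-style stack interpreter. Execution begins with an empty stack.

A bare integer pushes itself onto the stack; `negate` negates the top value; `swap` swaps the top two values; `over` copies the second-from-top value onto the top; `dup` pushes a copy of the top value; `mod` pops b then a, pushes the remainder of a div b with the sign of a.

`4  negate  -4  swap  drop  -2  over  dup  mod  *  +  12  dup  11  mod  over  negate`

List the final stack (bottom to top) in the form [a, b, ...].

[-4, 12, 1, -12]

4      → 4
negate → -4
-4     → -4 -4
swap   → -4 -4
drop   → -4
-2     → -4 -2
over   → -4 -2 -4
dup    → -4 -2 -4 -4
mod    → -4 -2 0
*      → -4 0
+      → -4
12     → -4 12
dup    → -4 12 12
11     → -4 12 12 11
mod    → -4 12 1
over   → -4 12 1 12
negate → -4 12 1 -12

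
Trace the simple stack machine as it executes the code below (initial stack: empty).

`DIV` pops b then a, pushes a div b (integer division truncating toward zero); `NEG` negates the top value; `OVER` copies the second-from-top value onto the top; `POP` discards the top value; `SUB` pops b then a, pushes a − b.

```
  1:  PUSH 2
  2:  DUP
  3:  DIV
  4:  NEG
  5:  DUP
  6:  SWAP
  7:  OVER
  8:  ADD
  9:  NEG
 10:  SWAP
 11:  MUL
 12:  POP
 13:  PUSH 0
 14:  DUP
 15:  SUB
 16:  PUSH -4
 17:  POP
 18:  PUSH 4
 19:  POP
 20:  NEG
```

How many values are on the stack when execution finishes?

PUSH 2  : [2]
DUP     : [2, 2]
DIV     : [1]
NEG     : [-1]
DUP     : [-1, -1]
SWAP    : [-1, -1]
OVER    : [-1, -1, -1]
ADD     : [-1, -2]
NEG     : [-1, 2]
SWAP    : [2, -1]
MUL     : [-2]
POP     : []
PUSH 0  : [0]
DUP     : [0, 0]
SUB     : [0]
PUSH -4 : [0, -4]
POP     : [0]
PUSH 4  : [0, 4]
POP     : [0]
NEG     : [0]

1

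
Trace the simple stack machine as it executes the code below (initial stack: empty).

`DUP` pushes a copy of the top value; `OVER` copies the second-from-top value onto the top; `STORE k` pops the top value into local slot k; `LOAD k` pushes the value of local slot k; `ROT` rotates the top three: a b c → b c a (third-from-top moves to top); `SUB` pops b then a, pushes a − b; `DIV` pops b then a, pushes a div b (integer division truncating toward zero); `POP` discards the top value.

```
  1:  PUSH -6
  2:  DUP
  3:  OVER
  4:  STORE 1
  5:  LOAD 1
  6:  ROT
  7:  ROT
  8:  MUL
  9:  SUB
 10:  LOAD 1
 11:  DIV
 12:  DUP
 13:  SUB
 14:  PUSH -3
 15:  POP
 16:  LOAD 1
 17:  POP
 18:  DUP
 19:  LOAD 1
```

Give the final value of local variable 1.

-6

PUSH -6 : [-6]
DUP     : [-6, -6]
OVER    : [-6, -6, -6]
STORE 1 : [-6, -6]
LOAD 1  : [-6, -6, -6]
ROT     : [-6, -6, -6]
ROT     : [-6, -6, -6]
MUL     : [-6, 36]
SUB     : [-42]
LOAD 1  : [-42, -6]
DIV     : [7]
DUP     : [7, 7]
SUB     : [0]
PUSH -3 : [0, -3]
POP     : [0]
LOAD 1  : [0, -6]
POP     : [0]
DUP     : [0, 0]
LOAD 1  : [0, 0, -6]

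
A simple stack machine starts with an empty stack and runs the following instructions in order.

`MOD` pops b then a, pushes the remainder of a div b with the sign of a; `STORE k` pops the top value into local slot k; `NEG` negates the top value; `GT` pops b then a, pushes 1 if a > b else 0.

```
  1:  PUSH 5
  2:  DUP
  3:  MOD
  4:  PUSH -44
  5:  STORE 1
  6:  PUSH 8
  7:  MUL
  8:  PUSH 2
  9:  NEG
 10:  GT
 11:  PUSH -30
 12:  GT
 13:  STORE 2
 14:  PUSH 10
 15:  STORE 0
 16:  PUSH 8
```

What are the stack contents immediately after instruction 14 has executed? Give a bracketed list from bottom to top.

PUSH 5    [5]
DUP       [5, 5]
MOD       [0]
PUSH -44  [0, -44]
STORE 1   [0]
PUSH 8    [0, 8]
MUL       [0]
PUSH 2    [0, 2]
NEG       [0, -2]
GT        [1]
PUSH -30  [1, -30]
GT        [1]
STORE 2   []
PUSH 10   [10]

[10]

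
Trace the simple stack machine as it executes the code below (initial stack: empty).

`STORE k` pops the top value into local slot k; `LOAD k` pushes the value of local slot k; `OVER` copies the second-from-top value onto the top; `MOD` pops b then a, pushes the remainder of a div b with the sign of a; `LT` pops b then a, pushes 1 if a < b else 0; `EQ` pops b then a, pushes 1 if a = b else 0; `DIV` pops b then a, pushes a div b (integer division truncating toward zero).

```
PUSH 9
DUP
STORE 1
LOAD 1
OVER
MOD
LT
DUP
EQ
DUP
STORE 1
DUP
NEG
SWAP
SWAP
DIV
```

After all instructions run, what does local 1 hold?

PUSH 9  : 9
DUP     : 9 9
STORE 1 : 9
LOAD 1  : 9 9
OVER    : 9 9 9
MOD     : 9 0
LT      : 0
DUP     : 0 0
EQ      : 1
DUP     : 1 1
STORE 1 : 1
DUP     : 1 1
NEG     : 1 -1
SWAP    : -1 1
SWAP    : 1 -1
DIV     : -1

1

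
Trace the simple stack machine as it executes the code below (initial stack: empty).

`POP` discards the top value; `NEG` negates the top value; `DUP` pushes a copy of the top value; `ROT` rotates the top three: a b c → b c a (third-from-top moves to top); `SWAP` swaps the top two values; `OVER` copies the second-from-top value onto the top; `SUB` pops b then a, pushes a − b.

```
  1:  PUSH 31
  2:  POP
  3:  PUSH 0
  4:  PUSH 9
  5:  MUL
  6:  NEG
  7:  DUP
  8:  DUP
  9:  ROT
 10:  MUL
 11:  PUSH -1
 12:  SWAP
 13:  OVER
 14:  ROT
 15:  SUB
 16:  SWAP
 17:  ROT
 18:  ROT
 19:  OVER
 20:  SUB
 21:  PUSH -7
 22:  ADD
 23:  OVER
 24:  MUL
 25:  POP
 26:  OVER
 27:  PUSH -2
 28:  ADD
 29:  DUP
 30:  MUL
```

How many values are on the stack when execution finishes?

PUSH 31 : [31]
POP     : []
PUSH 0  : [0]
PUSH 9  : [0, 9]
MUL     : [0]
NEG     : [0]
DUP     : [0, 0]
DUP     : [0, 0, 0]
ROT     : [0, 0, 0]
MUL     : [0, 0]
PUSH -1 : [0, 0, -1]
SWAP    : [0, -1, 0]
OVER    : [0, -1, 0, -1]
ROT     : [0, 0, -1, -1]
SUB     : [0, 0, 0]
SWAP    : [0, 0, 0]
ROT     : [0, 0, 0]
ROT     : [0, 0, 0]
OVER    : [0, 0, 0, 0]
SUB     : [0, 0, 0]
PUSH -7 : [0, 0, 0, -7]
ADD     : [0, 0, -7]
OVER    : [0, 0, -7, 0]
MUL     : [0, 0, 0]
POP     : [0, 0]
OVER    : [0, 0, 0]
PUSH -2 : [0, 0, 0, -2]
ADD     : [0, 0, -2]
DUP     : [0, 0, -2, -2]
MUL     : [0, 0, 4]

3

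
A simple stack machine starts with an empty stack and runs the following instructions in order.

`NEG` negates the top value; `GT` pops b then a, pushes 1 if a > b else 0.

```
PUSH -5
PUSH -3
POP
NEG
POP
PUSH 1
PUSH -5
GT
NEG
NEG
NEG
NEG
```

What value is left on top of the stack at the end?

1

PUSH -5  -5
PUSH -3  -5 -3
POP      -5
NEG      5
POP      (empty)
PUSH 1   1
PUSH -5  1 -5
GT       1
NEG      -1
NEG      1
NEG      -1
NEG      1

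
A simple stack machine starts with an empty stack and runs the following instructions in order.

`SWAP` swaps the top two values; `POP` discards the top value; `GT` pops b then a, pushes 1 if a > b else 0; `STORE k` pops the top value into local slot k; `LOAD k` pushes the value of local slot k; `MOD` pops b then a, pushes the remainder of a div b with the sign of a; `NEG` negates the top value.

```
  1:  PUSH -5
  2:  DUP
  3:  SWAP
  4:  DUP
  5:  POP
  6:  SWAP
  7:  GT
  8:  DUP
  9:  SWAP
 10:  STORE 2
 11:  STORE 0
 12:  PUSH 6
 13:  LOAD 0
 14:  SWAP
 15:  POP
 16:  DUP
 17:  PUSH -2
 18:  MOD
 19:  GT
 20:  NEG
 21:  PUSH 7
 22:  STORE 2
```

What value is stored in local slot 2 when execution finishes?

PUSH -5  [-5]
DUP      [-5, -5]
SWAP     [-5, -5]
DUP      [-5, -5, -5]
POP      [-5, -5]
SWAP     [-5, -5]
GT       [0]
DUP      [0, 0]
SWAP     [0, 0]
STORE 2  [0]
STORE 0  []
PUSH 6   [6]
LOAD 0   [6, 0]
SWAP     [0, 6]
POP      [0]
DUP      [0, 0]
PUSH -2  [0, 0, -2]
MOD      [0, 0]
GT       [0]
NEG      [0]
PUSH 7   [0, 7]
STORE 2  [0]

7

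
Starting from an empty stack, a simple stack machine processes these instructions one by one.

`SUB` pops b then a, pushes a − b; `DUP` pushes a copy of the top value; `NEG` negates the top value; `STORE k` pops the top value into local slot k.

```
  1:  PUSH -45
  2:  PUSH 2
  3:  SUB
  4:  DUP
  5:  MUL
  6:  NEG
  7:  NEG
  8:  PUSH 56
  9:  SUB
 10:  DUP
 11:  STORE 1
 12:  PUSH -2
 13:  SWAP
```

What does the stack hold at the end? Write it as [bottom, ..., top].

[-2, 2153]

PUSH -45 -> [-45]
PUSH 2   -> [-45, 2]
SUB      -> [-47]
DUP      -> [-47, -47]
MUL      -> [2209]
NEG      -> [-2209]
NEG      -> [2209]
PUSH 56  -> [2209, 56]
SUB      -> [2153]
DUP      -> [2153, 2153]
STORE 1  -> [2153]
PUSH -2  -> [2153, -2]
SWAP     -> [-2, 2153]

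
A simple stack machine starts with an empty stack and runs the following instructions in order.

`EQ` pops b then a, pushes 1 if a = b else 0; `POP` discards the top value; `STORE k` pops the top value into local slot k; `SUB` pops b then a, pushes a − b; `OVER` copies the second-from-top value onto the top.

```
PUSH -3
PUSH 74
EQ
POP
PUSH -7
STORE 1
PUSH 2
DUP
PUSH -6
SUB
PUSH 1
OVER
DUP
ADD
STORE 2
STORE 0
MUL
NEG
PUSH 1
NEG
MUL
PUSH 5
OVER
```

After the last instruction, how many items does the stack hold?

PUSH -3 → [-3]
PUSH 74 → [-3, 74]
EQ      → [0]
POP     → []
PUSH -7 → [-7]
STORE 1 → []
PUSH 2  → [2]
DUP     → [2, 2]
PUSH -6 → [2, 2, -6]
SUB     → [2, 8]
PUSH 1  → [2, 8, 1]
OVER    → [2, 8, 1, 8]
DUP     → [2, 8, 1, 8, 8]
ADD     → [2, 8, 1, 16]
STORE 2 → [2, 8, 1]
STORE 0 → [2, 8]
MUL     → [16]
NEG     → [-16]
PUSH 1  → [-16, 1]
NEG     → [-16, -1]
MUL     → [16]
PUSH 5  → [16, 5]
OVER    → [16, 5, 16]

3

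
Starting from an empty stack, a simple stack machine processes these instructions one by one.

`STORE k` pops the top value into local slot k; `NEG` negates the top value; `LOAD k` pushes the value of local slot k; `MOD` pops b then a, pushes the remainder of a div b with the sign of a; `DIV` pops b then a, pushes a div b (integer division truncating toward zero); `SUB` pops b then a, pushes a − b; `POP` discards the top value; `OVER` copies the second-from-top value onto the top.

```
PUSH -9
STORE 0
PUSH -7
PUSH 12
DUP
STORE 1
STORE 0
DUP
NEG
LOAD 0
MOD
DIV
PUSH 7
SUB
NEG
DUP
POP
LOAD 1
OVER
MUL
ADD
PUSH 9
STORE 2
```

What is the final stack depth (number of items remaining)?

PUSH -9 → [-9]
STORE 0 → []
PUSH -7 → [-7]
PUSH 12 → [-7, 12]
DUP     → [-7, 12, 12]
STORE 1 → [-7, 12]
STORE 0 → [-7]
DUP     → [-7, -7]
NEG     → [-7, 7]
LOAD 0  → [-7, 7, 12]
MOD     → [-7, 7]
DIV     → [-1]
PUSH 7  → [-1, 7]
SUB     → [-8]
NEG     → [8]
DUP     → [8, 8]
POP     → [8]
LOAD 1  → [8, 12]
OVER    → [8, 12, 8]
MUL     → [8, 96]
ADD     → [104]
PUSH 9  → [104, 9]
STORE 2 → [104]

1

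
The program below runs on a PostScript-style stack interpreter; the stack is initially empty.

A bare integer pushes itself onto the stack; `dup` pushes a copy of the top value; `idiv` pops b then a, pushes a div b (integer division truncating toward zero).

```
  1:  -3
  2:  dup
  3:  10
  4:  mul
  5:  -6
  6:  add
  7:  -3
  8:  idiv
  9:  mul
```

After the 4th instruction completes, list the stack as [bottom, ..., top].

[-3, -30]

-3  → -3
dup → -3 -3
10  → -3 -3 10
mul → -3 -30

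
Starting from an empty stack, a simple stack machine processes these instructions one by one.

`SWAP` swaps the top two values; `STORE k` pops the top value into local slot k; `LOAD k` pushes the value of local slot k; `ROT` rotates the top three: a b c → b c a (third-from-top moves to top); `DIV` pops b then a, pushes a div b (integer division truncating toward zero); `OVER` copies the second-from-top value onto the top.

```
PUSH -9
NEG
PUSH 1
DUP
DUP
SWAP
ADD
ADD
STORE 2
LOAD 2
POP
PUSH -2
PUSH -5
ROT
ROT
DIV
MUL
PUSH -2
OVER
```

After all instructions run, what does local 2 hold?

3

PUSH -9 → [-9]
NEG     → [9]
PUSH 1  → [9, 1]
DUP     → [9, 1, 1]
DUP     → [9, 1, 1, 1]
SWAP    → [9, 1, 1, 1]
ADD     → [9, 1, 2]
ADD     → [9, 3]
STORE 2 → [9]
LOAD 2  → [9, 3]
POP     → [9]
PUSH -2 → [9, -2]
PUSH -5 → [9, -2, -5]
ROT     → [-2, -5, 9]
ROT     → [-5, 9, -2]
DIV     → [-5, -4]
MUL     → [20]
PUSH -2 → [20, -2]
OVER    → [20, -2, 20]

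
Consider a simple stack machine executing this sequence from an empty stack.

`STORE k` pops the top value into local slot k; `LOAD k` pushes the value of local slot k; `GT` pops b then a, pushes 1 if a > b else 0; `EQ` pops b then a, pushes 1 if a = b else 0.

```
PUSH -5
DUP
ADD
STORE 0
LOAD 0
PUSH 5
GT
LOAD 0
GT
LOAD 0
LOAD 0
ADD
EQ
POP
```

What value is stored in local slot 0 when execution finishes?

-10

PUSH -5 : [-5]
DUP     : [-5, -5]
ADD     : [-10]
STORE 0 : []
LOAD 0  : [-10]
PUSH 5  : [-10, 5]
GT      : [0]
LOAD 0  : [0, -10]
GT      : [1]
LOAD 0  : [1, -10]
LOAD 0  : [1, -10, -10]
ADD     : [1, -20]
EQ      : [0]
POP     : []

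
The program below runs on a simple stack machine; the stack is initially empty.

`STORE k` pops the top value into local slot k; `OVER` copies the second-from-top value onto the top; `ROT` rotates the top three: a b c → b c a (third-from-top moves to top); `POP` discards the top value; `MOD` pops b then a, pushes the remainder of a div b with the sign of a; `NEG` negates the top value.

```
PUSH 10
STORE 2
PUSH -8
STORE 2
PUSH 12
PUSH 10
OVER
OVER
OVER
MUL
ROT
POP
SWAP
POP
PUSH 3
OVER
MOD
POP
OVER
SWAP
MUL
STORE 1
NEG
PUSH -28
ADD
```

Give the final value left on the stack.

-40

PUSH 10  → [10]
STORE 2  → []
PUSH -8  → [-8]
STORE 2  → []
PUSH 12  → [12]
PUSH 10  → [12, 10]
OVER     → [12, 10, 12]
OVER     → [12, 10, 12, 10]
OVER     → [12, 10, 12, 10, 12]
MUL      → [12, 10, 12, 120]
ROT      → [12, 12, 120, 10]
POP      → [12, 12, 120]
SWAP     → [12, 120, 12]
POP      → [12, 120]
PUSH 3   → [12, 120, 3]
OVER     → [12, 120, 3, 120]
MOD      → [12, 120, 3]
POP      → [12, 120]
OVER     → [12, 120, 12]
SWAP     → [12, 12, 120]
MUL      → [12, 1440]
STORE 1  → [12]
NEG      → [-12]
PUSH -28 → [-12, -28]
ADD      → [-40]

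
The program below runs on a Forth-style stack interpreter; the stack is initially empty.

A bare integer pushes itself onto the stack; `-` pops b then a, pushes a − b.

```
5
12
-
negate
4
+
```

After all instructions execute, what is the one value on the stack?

5       [5]
12      [5, 12]
-       [-7]
negate  [7]
4       [7, 4]
+       [11]

11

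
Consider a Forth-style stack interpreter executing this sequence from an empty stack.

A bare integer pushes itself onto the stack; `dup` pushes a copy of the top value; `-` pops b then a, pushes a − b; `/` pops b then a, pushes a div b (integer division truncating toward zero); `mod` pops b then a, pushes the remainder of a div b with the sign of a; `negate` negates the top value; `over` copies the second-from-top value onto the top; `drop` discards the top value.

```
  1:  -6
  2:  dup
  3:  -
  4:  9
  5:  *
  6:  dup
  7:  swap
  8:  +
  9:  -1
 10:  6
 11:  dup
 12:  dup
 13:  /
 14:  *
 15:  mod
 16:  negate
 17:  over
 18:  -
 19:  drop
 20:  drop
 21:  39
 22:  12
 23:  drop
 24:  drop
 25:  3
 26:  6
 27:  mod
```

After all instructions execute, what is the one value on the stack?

-6     : [-6]
dup    : [-6, -6]
-      : [0]
9      : [0, 9]
*      : [0]
dup    : [0, 0]
swap   : [0, 0]
+      : [0]
-1     : [0, -1]
6      : [0, -1, 6]
dup    : [0, -1, 6, 6]
dup    : [0, -1, 6, 6, 6]
/      : [0, -1, 6, 1]
*      : [0, -1, 6]
mod    : [0, -1]
negate : [0, 1]
over   : [0, 1, 0]
-      : [0, 1]
drop   : [0]
drop   : []
39     : [39]
12     : [39, 12]
drop   : [39]
drop   : []
3      : [3]
6      : [3, 6]
mod    : [3]

3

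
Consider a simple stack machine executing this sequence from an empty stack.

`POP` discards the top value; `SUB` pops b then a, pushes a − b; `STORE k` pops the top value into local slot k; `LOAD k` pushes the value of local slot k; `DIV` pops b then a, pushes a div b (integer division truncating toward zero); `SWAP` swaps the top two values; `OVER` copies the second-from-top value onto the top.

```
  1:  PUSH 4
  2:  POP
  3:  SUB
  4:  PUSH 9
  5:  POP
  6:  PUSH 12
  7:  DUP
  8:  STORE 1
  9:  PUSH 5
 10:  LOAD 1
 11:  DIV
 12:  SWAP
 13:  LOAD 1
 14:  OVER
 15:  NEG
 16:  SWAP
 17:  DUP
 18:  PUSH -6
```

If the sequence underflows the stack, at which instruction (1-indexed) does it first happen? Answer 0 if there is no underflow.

PUSH 4 -> [4]
POP    -> []
SUB  — needs 2 operands, stack has 0 → underflow

3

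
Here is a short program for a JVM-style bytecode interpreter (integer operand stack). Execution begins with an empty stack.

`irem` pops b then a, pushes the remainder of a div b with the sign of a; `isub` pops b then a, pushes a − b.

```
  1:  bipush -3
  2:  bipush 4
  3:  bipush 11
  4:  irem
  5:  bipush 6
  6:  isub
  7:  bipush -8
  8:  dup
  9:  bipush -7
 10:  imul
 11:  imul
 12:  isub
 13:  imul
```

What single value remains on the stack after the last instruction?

bipush -3 -> -3
bipush 4  -> -3 4
bipush 11 -> -3 4 11
irem      -> -3 4
bipush 6  -> -3 4 6
isub      -> -3 -2
bipush -8 -> -3 -2 -8
dup       -> -3 -2 -8 -8
bipush -7 -> -3 -2 -8 -8 -7
imul      -> -3 -2 -8 56
imul      -> -3 -2 -448
isub      -> -3 446
imul      -> -1338

-1338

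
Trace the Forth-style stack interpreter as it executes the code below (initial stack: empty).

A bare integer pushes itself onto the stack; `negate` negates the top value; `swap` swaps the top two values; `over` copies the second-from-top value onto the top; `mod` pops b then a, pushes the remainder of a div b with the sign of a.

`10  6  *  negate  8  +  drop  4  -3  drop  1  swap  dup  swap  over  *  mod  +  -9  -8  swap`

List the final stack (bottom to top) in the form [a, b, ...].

[5, -8, -9]

10      10
6       10 6
*       60
negate  -60
8       -60 8
+       -52
drop    (empty)
4       4
-3      4 -3
drop    4
1       4 1
swap    1 4
dup     1 4 4
swap    1 4 4
over    1 4 4 4
*       1 4 16
mod     1 4
+       5
-9      5 -9
-8      5 -9 -8
swap    5 -8 -9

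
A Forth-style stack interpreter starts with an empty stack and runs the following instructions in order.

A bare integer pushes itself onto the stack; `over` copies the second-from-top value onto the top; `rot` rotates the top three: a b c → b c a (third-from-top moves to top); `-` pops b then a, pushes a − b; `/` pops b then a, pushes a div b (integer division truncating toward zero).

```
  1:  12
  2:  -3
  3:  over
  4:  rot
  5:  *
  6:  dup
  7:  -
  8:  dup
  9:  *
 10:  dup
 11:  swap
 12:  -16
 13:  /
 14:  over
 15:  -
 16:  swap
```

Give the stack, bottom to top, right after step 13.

[-3, 0, 0]

12   -> [12]
-3   -> [12, -3]
over -> [12, -3, 12]
rot  -> [-3, 12, 12]
*    -> [-3, 144]
dup  -> [-3, 144, 144]
-    -> [-3, 0]
dup  -> [-3, 0, 0]
*    -> [-3, 0]
dup  -> [-3, 0, 0]
swap -> [-3, 0, 0]
-16  -> [-3, 0, 0, -16]
/    -> [-3, 0, 0]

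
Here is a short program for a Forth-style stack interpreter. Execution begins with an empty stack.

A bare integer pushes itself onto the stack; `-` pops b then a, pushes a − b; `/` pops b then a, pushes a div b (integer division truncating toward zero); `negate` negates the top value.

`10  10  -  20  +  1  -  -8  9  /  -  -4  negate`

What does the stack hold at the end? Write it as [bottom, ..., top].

10     -> 10
10     -> 10 10
-      -> 0
20     -> 0 20
+      -> 20
1      -> 20 1
-      -> 19
-8     -> 19 -8
9      -> 19 -8 9
/      -> 19 0
-      -> 19
-4     -> 19 -4
negate -> 19 4

[19, 4]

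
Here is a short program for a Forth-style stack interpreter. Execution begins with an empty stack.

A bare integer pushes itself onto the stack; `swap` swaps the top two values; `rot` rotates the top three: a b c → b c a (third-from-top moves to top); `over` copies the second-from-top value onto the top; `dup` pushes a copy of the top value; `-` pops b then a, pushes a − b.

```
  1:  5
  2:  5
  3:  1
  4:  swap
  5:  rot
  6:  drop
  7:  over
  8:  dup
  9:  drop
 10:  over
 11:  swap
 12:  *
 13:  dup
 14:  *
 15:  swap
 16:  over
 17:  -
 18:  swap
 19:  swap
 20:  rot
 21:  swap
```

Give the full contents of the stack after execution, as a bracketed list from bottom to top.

5    → [5]
5    → [5, 5]
1    → [5, 5, 1]
swap → [5, 1, 5]
rot  → [1, 5, 5]
drop → [1, 5]
over → [1, 5, 1]
dup  → [1, 5, 1, 1]
drop → [1, 5, 1]
over → [1, 5, 1, 5]
swap → [1, 5, 5, 1]
*    → [1, 5, 5]
dup  → [1, 5, 5, 5]
*    → [1, 5, 25]
swap → [1, 25, 5]
over → [1, 25, 5, 25]
-    → [1, 25, -20]
swap → [1, -20, 25]
swap → [1, 25, -20]
rot  → [25, -20, 1]
swap → [25, 1, -20]

[25, 1, -20]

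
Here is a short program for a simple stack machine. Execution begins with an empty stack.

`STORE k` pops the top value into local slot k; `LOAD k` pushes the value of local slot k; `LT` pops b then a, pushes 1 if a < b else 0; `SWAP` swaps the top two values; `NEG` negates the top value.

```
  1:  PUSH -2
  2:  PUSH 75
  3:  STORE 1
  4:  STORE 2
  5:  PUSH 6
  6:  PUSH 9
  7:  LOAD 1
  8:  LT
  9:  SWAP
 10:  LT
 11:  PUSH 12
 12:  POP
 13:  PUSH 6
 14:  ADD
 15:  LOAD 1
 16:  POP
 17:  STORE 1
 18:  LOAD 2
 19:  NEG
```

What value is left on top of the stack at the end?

PUSH -2 : -2
PUSH 75 : -2 75
STORE 1 : -2
STORE 2 : (empty)
PUSH 6  : 6
PUSH 9  : 6 9
LOAD 1  : 6 9 75
LT      : 6 1
SWAP    : 1 6
LT      : 1
PUSH 12 : 1 12
POP     : 1
PUSH 6  : 1 6
ADD     : 7
LOAD 1  : 7 75
POP     : 7
STORE 1 : (empty)
LOAD 2  : -2
NEG     : 2

2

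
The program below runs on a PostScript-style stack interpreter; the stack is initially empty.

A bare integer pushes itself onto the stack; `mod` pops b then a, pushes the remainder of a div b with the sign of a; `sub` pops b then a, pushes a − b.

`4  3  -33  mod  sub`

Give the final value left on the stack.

4   → 4
3   → 4 3
-33 → 4 3 -33
mod → 4 3
sub → 1

1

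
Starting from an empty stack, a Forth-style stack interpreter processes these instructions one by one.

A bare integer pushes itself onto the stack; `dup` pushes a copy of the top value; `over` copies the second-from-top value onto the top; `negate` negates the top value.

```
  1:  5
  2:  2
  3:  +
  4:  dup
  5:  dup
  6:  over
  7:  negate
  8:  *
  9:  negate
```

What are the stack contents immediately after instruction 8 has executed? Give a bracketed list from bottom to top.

[7, 7, -49]

5      : 5
2      : 5 2
+      : 7
dup    : 7 7
dup    : 7 7 7
over   : 7 7 7 7
negate : 7 7 7 -7
*      : 7 7 -49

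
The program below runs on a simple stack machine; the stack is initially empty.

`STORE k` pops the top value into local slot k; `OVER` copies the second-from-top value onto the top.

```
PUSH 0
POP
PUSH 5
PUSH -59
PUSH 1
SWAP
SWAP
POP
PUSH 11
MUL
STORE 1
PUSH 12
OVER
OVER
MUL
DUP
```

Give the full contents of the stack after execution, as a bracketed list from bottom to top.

[5, 12, 60, 60]

PUSH 0   : [0]
POP      : []
PUSH 5   : [5]
PUSH -59 : [5, -59]
PUSH 1   : [5, -59, 1]
SWAP     : [5, 1, -59]
SWAP     : [5, -59, 1]
POP      : [5, -59]
PUSH 11  : [5, -59, 11]
MUL      : [5, -649]
STORE 1  : [5]
PUSH 12  : [5, 12]
OVER     : [5, 12, 5]
OVER     : [5, 12, 5, 12]
MUL      : [5, 12, 60]
DUP      : [5, 12, 60, 60]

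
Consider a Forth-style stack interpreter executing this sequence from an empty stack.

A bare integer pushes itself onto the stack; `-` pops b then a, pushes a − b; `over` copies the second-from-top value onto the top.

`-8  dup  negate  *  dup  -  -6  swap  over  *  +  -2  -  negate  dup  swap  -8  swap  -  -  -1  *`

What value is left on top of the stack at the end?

-8     -> [-8]
dup    -> [-8, -8]
negate -> [-8, 8]
*      -> [-64]
dup    -> [-64, -64]
-      -> [0]
-6     -> [0, -6]
swap   -> [-6, 0]
over   -> [-6, 0, -6]
*      -> [-6, 0]
+      -> [-6]
-2     -> [-6, -2]
-      -> [-4]
negate -> [4]
dup    -> [4, 4]
swap   -> [4, 4]
-8     -> [4, 4, -8]
swap   -> [4, -8, 4]
-      -> [4, -12]
-      -> [16]
-1     -> [16, -1]
*      -> [-16]

-16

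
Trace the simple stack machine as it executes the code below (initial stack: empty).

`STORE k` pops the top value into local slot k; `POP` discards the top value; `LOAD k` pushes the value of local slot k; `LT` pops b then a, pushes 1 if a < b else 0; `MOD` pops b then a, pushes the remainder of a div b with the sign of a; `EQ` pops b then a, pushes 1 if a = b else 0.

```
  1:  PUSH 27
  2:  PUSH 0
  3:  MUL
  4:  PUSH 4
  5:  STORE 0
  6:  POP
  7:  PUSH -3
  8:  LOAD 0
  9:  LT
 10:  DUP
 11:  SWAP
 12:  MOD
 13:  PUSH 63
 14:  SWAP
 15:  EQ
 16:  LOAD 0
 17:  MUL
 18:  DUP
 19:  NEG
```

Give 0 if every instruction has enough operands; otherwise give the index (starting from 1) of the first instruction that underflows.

PUSH 27 -> 27
PUSH 0  -> 27 0
MUL     -> 0
PUSH 4  -> 0 4
STORE 0 -> 0
POP     -> (empty)
PUSH -3 -> -3
LOAD 0  -> -3 4
LT      -> 1
DUP     -> 1 1
SWAP    -> 1 1
MOD     -> 0
PUSH 63 -> 0 63
SWAP    -> 63 0
EQ      -> 0
LOAD 0  -> 0 4
MUL     -> 0
DUP     -> 0 0
NEG     -> 0 0

0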